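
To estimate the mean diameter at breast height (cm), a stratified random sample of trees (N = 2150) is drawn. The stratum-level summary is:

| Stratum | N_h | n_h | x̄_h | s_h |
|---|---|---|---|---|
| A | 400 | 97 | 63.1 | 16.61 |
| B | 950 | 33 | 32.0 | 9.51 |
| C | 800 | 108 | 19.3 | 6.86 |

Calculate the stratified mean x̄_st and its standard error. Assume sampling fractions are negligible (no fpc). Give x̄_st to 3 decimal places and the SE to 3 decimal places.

x̄_st ≈ 33.060, SE ≈ 0.833

x̄_st = Σ W_h x̄_h = (400·63.1 + 950·32.0 + 800·19.3)/2150 = 33.06047
V̂(x̄_st) = Σ W_h² s_h²/n_h, with W_h = N_h/N and N = 2150:
  stratum A: (400/2150)²·16.61²/97 = 0.0984488
  stratum B: (950/2150)²·9.51²/33 = 0.535078
  stratum C: (800/2150)²·6.86²/108 = 0.0603292
V̂(x̄_st) = 0.693856
SE(x̄_st) = √0.693856 = 0.83298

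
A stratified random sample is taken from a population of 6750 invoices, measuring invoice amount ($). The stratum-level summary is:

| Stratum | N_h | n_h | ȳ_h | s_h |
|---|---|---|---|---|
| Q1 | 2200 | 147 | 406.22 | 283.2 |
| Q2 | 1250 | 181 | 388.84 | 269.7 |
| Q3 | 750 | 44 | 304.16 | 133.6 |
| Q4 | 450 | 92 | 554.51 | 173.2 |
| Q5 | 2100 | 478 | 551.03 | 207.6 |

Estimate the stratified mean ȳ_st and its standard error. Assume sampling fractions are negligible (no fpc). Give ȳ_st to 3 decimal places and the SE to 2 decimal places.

ȳ_st = Σ W_h ȳ_h = (2200·406.22 + 1250·388.84 + 750·304.16 + 450·554.51 + 2100·551.03)/6750 = 446.59948
V̂(ȳ_st) = Σ W_h² s_h²/n_h, with W_h = N_h/N and N = 6750:
  stratum Q1: (2200/6750)²·283.2²/147 = 57.9571
  stratum Q2: (1250/6750)²·269.7²/181 = 13.7815
  stratum Q3: (750/6750)²·133.6²/44 = 5.00813
  stratum Q4: (450/6750)²·173.2²/92 = 1.44919
  stratum Q5: (2100/6750)²·207.6²/478 = 8.72686
V̂(ȳ_st) = 86.9228
SE(ȳ_st) = √86.9228 = 9.32324

ȳ_st ≈ 446.599, SE ≈ 9.32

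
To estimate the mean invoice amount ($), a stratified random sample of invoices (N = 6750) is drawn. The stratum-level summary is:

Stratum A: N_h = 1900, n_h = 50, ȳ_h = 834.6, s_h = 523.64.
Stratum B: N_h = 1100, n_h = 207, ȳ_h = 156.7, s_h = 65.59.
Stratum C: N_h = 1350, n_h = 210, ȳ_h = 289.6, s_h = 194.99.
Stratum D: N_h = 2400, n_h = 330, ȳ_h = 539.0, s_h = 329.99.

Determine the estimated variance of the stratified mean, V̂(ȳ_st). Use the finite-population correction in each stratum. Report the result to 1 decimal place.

V̂(ȳ_st) ≈ 465.6

V̂(ȳ_st) = Σ W_h² (1 − n_h/N_h) s_h²/n_h, with W_h = N_h/N and N = 6750:
  stratum A: (1900/6750)²·(1 − 50/1900)·523.64²/50 = 423.071
  stratum B: (1100/6750)²·(1 − 207/1100)·65.59²/207 = 0.448066
  stratum C: (1350/6750)²·(1 − 210/1350)·194.99²/210 = 6.11556
  stratum D: (2400/6750)²·(1 − 330/2400)·329.99²/330 = 35.98
V̂(ȳ_st) = 465.615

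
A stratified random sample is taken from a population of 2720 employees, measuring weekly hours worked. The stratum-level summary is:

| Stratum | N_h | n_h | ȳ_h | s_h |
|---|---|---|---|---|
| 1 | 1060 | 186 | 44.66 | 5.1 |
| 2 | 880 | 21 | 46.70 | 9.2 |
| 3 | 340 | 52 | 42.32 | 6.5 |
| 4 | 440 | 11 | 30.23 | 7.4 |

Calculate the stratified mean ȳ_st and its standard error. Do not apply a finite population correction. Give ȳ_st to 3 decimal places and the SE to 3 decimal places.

ȳ_st = Σ W_h ȳ_h = (1060·44.66 + 880·46.70 + 340·42.32 + 440·30.23)/2720 = 42.69324
V̂(ȳ_st) = Σ W_h² s_h²/n_h, with W_h = N_h/N and N = 2720:
  stratum 1: (1060/2720)²·5.1²/186 = 0.0212374
  stratum 2: (880/2720)²·9.2²/21 = 0.421875
  stratum 3: (340/2720)²·6.5²/52 = 0.0126953
  stratum 4: (440/2720)²·7.4²/11 = 0.130268
V̂(ȳ_st) = 0.586076
SE(ȳ_st) = √0.586076 = 0.765556

ȳ_st ≈ 42.693, SE ≈ 0.766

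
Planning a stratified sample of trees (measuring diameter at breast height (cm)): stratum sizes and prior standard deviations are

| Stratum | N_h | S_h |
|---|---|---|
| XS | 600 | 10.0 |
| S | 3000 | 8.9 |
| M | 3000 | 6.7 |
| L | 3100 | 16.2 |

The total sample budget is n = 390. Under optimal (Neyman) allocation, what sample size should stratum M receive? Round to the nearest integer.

Neyman allocation: n_h = n · N_h S_h / Σ N_i S_i, with n = 390.
  stratum XS: N_h·S_h = 600·10.0 = 6000.00
  stratum S: N_h·S_h = 3000·8.9 = 26700.00
  stratum M: N_h·S_h = 3000·6.7 = 20100.00
  stratum L: N_h·S_h = 3100·16.2 = 50220.00
Σ N_h S_h = 103020.00
n for stratum M = 390·20100.00/103020.00 = 76.092 → 76

76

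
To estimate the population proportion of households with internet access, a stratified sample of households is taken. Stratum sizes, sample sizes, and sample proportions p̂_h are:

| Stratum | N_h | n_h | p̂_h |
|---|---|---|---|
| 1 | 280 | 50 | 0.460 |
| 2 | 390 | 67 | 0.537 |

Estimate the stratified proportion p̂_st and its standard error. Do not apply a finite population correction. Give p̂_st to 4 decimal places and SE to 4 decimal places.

p̂_st ≈ 0.5048, SE ≈ 0.0465

N = 670; stratum weights W_h = N_h/N.
p̂_st = Σ W_h p̂_h = (280·0.460 + 390·0.537)/670 = 0.50482
V̂(p̂_st) = Σ W_h² p̂_h(1−p̂_h)/(n_h−1):
  stratum 1: (280/670)²·0.460·0.540/49 = 0.000885364
  stratum 2: (390/670)²·0.537·0.463/66 = 0.00127641
V̂(p̂_st) = 0.00216178; SE = √V̂ = 0.0464949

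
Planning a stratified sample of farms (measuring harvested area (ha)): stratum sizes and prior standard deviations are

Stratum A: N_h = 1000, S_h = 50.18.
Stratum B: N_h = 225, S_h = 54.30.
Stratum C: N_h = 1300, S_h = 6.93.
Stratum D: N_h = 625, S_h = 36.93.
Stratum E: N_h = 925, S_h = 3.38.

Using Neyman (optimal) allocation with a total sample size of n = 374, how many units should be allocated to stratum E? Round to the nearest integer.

12

Neyman allocation: n_h = n · N_h S_h / Σ N_i S_i, with n = 374.
  stratum A: N_h·S_h = 1000·50.18 = 50180.00
  stratum B: N_h·S_h = 225·54.30 = 12217.50
  stratum C: N_h·S_h = 1300·6.93 = 9009.00
  stratum D: N_h·S_h = 625·36.93 = 23081.25
  stratum E: N_h·S_h = 925·3.38 = 3126.50
Σ N_h S_h = 97614.25
n for stratum E = 374·3126.50/97614.25 = 11.979 → 12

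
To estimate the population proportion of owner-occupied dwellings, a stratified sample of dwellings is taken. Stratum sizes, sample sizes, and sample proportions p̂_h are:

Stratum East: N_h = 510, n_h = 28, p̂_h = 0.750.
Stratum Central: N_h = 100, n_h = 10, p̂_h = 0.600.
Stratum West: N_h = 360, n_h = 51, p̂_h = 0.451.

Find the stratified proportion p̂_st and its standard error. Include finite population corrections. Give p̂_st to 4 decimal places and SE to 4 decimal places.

p̂_st ≈ 0.6236, SE ≈ 0.0515

N = 970; stratum weights W_h = N_h/N.
p̂_st = Σ W_h p̂_h = (510·0.750 + 100·0.600 + 360·0.451)/970 = 0.62357
V̂(p̂_st) = Σ W_h² (1 − n_h/N_h) p̂_h(1−p̂_h)/(n_h−1):
  stratum East: (510/970)²·(1 − 28/510)·0.750·0.250/27 = 0.00181431
  stratum Central: (100/970)²·(1 − 10/100)·0.600·0.400/9 = 0.000255075
  stratum West: (360/970)²·(1 − 51/360)·0.451·0.549/50 = 0.000585459
V̂(p̂_st) = 0.00265484; SE = √V̂ = 0.0515252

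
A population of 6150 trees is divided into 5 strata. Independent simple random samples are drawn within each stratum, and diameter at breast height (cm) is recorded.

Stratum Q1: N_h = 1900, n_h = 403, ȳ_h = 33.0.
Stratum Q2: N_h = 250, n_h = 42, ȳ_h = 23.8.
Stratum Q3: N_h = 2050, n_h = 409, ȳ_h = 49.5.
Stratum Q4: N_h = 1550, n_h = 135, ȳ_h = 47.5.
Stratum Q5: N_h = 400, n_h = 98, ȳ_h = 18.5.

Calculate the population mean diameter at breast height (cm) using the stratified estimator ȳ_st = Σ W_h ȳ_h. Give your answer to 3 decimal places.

N = Σ N_h = 6150. Stratum weights W_h = N_h/N.
ȳ_st = (1900·33.0 + 250·23.8 + 2050·49.5 + 1550·47.5 + 400·18.5) / 6150 = 40.83740

ȳ_st ≈ 40.837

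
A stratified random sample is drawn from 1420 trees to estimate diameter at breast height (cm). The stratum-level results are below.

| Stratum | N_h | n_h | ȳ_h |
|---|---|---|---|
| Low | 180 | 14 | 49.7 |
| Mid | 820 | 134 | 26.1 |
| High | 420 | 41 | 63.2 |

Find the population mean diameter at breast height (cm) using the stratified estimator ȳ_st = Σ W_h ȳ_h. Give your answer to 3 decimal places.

N = Σ N_h = 1420. Stratum weights W_h = N_h/N.
ȳ_st = (180·49.7 + 820·26.1 + 420·63.2) / 1420 = 40.06479

ȳ_st ≈ 40.065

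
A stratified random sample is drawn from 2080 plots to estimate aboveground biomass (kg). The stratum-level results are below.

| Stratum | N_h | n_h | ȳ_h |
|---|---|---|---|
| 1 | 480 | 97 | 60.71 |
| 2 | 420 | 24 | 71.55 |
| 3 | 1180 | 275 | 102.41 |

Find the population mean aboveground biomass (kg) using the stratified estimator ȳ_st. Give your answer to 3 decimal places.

ȳ_st ≈ 86.556

N = Σ N_h = 2080. Stratum weights W_h = N_h/N.
ȳ_st = (480·60.71 + 420·71.55 + 1180·102.41) / 2080 = 86.55558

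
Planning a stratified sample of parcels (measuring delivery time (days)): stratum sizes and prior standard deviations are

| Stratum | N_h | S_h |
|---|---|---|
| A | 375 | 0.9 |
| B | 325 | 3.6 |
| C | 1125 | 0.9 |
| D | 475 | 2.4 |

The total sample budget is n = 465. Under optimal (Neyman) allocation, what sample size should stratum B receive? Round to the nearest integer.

149

Neyman allocation: n_h = n · N_h S_h / Σ N_i S_i, with n = 465.
  stratum A: N_h·S_h = 375·0.9 = 337.50
  stratum B: N_h·S_h = 325·3.6 = 1170.00
  stratum C: N_h·S_h = 1125·0.9 = 1012.50
  stratum D: N_h·S_h = 475·2.4 = 1140.00
Σ N_h S_h = 3660.00
n for stratum B = 465·1170.00/3660.00 = 148.648 → 149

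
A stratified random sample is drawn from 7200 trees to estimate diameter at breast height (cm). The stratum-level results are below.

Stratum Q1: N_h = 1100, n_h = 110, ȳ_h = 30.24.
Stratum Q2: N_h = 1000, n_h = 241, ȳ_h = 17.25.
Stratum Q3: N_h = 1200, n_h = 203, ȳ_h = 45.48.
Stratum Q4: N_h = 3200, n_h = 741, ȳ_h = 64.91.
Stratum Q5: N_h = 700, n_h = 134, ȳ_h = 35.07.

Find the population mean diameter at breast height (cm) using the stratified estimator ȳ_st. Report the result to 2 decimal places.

N = Σ N_h = 7200. Stratum weights W_h = N_h/N.
ȳ_st = (1100·30.24 + 1000·17.25 + 1200·45.48 + 3200·64.91 + 700·35.07) / 7200 = 46.8543

ȳ_st ≈ 46.85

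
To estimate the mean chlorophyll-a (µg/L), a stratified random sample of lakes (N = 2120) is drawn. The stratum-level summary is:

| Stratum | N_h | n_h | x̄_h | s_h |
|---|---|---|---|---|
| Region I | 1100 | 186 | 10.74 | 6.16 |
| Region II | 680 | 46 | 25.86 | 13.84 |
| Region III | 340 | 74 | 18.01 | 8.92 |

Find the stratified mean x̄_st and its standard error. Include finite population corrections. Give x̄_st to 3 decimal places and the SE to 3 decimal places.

x̄_st = Σ W_h x̄_h = (1100·10.74 + 680·25.86 + 340·18.01)/2120 = 16.75575
V̂(x̄_st) = Σ W_h² (1 − n_h/N_h) s_h²/n_h, with W_h = N_h/N and N = 2120:
  stratum Region I: (1100/2120)²·(1 − 186/1100)·6.16²/186 = 0.0456368
  stratum Region II: (680/2120)²·(1 − 46/680)·13.84²/46 = 0.39943
  stratum Region III: (340/2120)²·(1 − 74/340)·8.92²/74 = 0.0216365
V̂(x̄_st) = 0.466703
SE(x̄_st) = √0.466703 = 0.683157

x̄_st ≈ 16.756, SE ≈ 0.683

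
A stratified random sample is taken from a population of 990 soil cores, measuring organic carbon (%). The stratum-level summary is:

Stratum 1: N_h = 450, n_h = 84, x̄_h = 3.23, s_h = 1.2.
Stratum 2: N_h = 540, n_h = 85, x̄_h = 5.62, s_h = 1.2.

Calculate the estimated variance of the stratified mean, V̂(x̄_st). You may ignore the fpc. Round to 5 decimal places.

V̂(x̄_st) = Σ W_h² s_h²/n_h, with W_h = N_h/N and N = 990:
  stratum 1: (450/990)²·1.2²/84 = 0.00354191
  stratum 2: (540/990)²·1.2²/85 = 0.00504035
V̂(x̄_st) = 0.00858226

V̂(x̄_st) ≈ 0.00858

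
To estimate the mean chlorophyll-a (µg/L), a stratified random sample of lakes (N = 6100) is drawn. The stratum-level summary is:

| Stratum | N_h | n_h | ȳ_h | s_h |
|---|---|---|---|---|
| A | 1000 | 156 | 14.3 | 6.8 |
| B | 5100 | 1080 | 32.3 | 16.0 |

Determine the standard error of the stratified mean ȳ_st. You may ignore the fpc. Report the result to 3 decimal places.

SE(ȳ_st) ≈ 0.417

V̂(ȳ_st) = Σ W_h² s_h²/n_h, with W_h = N_h/N and N = 6100:
  stratum A: (1000/6100)²·6.8²/156 = 0.00796588
  stratum B: (5100/6100)²·16.0²/1080 = 0.16569
V̂(ȳ_st) = 0.173656
SE(ȳ_st) = √0.173656 = 0.416721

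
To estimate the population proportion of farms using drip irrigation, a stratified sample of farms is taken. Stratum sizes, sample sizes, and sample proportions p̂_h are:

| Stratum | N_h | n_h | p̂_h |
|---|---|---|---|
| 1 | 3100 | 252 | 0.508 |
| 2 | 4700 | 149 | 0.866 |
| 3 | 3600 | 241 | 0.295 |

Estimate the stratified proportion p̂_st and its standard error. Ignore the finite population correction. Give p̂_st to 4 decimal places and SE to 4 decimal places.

p̂_st ≈ 0.5883, SE ≈ 0.0171

N = 11400; stratum weights W_h = N_h/N.
p̂_st = Σ W_h p̂_h = (3100·0.508 + 4700·0.866 + 3600·0.295)/11400 = 0.58833
V̂(p̂_st) = Σ W_h² p̂_h(1−p̂_h)/(n_h−1):
  stratum 1: (3100/11400)²·0.508·0.492/251 = 7.36324e-05
  stratum 2: (4700/11400)²·0.866·0.134/148 = 0.000133274
  stratum 3: (3600/11400)²·0.295·0.705/240 = 8.64162e-05
V̂(p̂_st) = 0.000293323; SE = √V̂ = 0.0171267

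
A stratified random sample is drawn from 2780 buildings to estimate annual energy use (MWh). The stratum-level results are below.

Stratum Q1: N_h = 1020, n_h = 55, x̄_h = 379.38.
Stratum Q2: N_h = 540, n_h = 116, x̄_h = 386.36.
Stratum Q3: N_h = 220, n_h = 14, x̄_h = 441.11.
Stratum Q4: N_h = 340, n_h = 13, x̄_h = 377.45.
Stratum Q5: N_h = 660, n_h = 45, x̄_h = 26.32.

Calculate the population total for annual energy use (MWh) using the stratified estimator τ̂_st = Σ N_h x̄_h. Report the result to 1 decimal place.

τ̂_st ≈ 838350.4

τ̂_st = Σ N_h x̄_h = 1020·379.38 + 540·386.36 + 220·441.11 + 340·377.45 + 660·26.32 = 838350.4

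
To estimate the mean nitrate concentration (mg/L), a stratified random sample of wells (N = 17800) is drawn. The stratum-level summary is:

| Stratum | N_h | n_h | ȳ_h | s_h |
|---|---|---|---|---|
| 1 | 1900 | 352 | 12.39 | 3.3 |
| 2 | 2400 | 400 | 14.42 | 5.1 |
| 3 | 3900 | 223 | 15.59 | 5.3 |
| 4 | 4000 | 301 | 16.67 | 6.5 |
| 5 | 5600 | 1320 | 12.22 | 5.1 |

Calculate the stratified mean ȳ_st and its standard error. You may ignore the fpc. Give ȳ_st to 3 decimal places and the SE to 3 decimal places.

ȳ_st ≈ 14.273, SE ≈ 0.129

ȳ_st = Σ W_h ȳ_h = (1900·12.39 + 2400·14.42 + 3900·15.59 + 4000·16.67 + 5600·12.22)/17800 = 14.27315
V̂(ȳ_st) = Σ W_h² s_h²/n_h, with W_h = N_h/N and N = 17800:
  stratum 1: (1900/17800)²·3.3²/352 = 0.000352495
  stratum 2: (2400/17800)²·5.1²/400 = 0.00118212
  stratum 3: (3900/17800)²·5.3²/223 = 0.00604695
  stratum 4: (4000/17800)²·6.5²/301 = 0.00708827
  stratum 5: (5600/17800)²·5.1²/1320 = 0.0019503
V̂(ȳ_st) = 0.0166201
SE(ȳ_st) = √0.0166201 = 0.128919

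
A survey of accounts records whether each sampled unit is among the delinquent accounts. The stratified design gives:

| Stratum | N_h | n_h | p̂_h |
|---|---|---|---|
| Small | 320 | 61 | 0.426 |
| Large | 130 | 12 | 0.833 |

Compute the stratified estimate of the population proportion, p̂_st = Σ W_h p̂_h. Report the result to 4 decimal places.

N = 450; stratum weights W_h = N_h/N.
p̂_st = Σ W_h p̂_h = (320·0.426 + 130·0.833)/450 = 0.54358

p̂_st ≈ 0.5436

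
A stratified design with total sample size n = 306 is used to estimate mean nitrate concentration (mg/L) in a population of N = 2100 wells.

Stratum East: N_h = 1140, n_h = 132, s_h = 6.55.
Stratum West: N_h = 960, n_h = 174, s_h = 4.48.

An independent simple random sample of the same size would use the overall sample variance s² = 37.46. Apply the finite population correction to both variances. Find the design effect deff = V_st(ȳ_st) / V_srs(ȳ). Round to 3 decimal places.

deff ≈ 0.999

V̂(ȳ_st) = Σ W_h² (1 − n_h/N_h) s_h²/n_h, with W_h = N_h/N and N = 2100:
  stratum East: (1140/2100)²·(1 − 132/1140)·6.55²/132 = 0.0846906
  stratum West: (960/2100)²·(1 − 174/960)·4.48²/174 = 0.0197361
V_st = 0.104427
V_srs = (1 − 306/2100)·37.46/306 = 0.10458
deff = V_st / V_srs = 0.104427/0.10458 = 0.9985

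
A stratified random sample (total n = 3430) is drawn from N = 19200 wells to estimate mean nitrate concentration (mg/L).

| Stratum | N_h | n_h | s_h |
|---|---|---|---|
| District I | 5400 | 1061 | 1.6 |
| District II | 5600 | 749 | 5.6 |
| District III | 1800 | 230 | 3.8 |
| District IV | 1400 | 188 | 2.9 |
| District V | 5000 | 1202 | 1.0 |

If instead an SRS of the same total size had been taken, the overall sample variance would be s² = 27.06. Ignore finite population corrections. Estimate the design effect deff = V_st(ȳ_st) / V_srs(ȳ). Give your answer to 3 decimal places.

deff ≈ 0.583

V̂(ȳ_st) = Σ W_h² s_h²/n_h, with W_h = N_h/N and N = 19200:
  stratum District I: (5400/19200)²·1.6²/1061 = 0.000190858
  stratum District II: (5600/19200)²·5.6²/749 = 0.00356179
  stratum District III: (1800/19200)²·3.8²/230 = 0.0005518
  stratum District IV: (1400/19200)²·2.9²/188 = 0.000237844
  stratum District V: (5000/19200)²·1.0²/1202 = 5.642e-05
V_st = 0.00459871
V_srs = s²/n = 27.06/3430 = 0.00788921
deff = V_st / V_srs = 0.00459871/0.00788921 = 0.5829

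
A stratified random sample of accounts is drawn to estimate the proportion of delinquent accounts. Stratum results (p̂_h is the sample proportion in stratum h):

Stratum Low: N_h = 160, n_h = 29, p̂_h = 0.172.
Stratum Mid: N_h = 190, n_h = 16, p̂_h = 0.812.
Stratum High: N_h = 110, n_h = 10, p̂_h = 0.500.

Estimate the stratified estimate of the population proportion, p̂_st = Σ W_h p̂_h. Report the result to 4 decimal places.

p̂_st ≈ 0.5148

N = 460; stratum weights W_h = N_h/N.
p̂_st = Σ W_h p̂_h = (160·0.172 + 190·0.812 + 110·0.500)/460 = 0.51478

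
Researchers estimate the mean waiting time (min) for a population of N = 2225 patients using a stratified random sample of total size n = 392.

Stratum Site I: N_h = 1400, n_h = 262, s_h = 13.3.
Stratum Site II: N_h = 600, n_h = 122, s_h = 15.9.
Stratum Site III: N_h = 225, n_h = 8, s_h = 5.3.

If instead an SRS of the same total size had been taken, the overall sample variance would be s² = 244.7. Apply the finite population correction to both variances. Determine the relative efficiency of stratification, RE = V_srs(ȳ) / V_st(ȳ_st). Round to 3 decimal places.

RE ≈ 1.383

V̂(ȳ_st) = Σ W_h² (1 − n_h/N_h) s_h²/n_h, with W_h = N_h/N and N = 2225:
  stratum Site I: (1400/2225)²·(1 − 262/1400)·13.3²/262 = 0.217276
  stratum Site II: (600/2225)²·(1 − 122/600)·15.9²/122 = 0.120048
  stratum Site III: (225/2225)²·(1 − 8/225)·5.3²/8 = 0.0346293
V_st = 0.371953
V_srs = (1 − 392/2225)·244.7/392 = 0.514257
Relative efficiency = V_srs / V_st = 0.514257/0.371953 = 1.3826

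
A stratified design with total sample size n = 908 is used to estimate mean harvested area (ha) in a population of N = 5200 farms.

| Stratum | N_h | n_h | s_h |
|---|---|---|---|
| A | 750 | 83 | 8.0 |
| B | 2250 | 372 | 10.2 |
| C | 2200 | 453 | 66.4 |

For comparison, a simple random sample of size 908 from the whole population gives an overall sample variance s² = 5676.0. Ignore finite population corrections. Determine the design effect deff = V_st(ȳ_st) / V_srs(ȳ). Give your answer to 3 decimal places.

deff ≈ 0.290

V̂(ȳ_st) = Σ W_h² s_h²/n_h, with W_h = N_h/N and N = 5200:
  stratum A: (750/5200)²·8.0²/83 = 0.0160405
  stratum B: (2250/5200)²·10.2²/372 = 0.0523619
  stratum C: (2200/5200)²·66.4²/453 = 1.74211
V_st = 1.81052
V_srs = s²/n = 5676.0/908 = 6.2511
deff = V_st / V_srs = 1.81052/6.2511 = 0.2896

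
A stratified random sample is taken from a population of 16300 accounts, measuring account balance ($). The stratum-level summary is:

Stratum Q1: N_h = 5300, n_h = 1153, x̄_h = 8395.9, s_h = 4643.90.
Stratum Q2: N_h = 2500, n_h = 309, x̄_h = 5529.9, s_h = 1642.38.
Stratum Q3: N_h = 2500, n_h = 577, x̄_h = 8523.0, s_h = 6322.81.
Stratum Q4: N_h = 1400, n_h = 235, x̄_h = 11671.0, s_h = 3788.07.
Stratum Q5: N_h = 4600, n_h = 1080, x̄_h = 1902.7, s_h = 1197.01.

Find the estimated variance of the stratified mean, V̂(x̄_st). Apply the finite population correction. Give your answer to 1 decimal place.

V̂(x̄_st) ≈ 3436.6

V̂(x̄_st) = Σ W_h² (1 − n_h/N_h) s_h²/n_h, with W_h = N_h/N and N = 16300:
  stratum Q1: (5300/16300)²·(1 − 1153/5300)·4643.90²/1153 = 1547.29
  stratum Q2: (2500/16300)²·(1 − 309/2500)·1642.38²/309 = 179.968
  stratum Q3: (2500/16300)²·(1 − 577/2500)·6322.81²/577 = 1253.69
  stratum Q4: (1400/16300)²·(1 − 235/1400)·3788.07²/235 = 374.841
  stratum Q5: (4600/16300)²·(1 − 1080/4600)·1197.01²/1080 = 80.8532
V̂(x̄_st) = 3436.64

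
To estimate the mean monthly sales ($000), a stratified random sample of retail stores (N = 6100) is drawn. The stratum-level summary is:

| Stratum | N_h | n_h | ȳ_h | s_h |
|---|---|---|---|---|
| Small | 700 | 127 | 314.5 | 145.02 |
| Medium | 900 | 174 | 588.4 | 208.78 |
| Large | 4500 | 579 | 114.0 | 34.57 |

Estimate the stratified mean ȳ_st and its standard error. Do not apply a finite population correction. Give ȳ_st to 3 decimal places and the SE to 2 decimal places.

ȳ_st ≈ 207.002, SE ≈ 2.96

ȳ_st = Σ W_h ȳ_h = (700·314.5 + 900·588.4 + 4500·114.0)/6100 = 207.00164
V̂(ȳ_st) = Σ W_h² s_h²/n_h, with W_h = N_h/N and N = 6100:
  stratum Small: (700/6100)²·145.02²/127 = 2.18066
  stratum Medium: (900/6100)²·208.78²/174 = 5.45323
  stratum Large: (4500/6100)²·34.57²/579 = 1.12327
V̂(ȳ_st) = 8.75717
SE(ȳ_st) = √8.75717 = 2.95925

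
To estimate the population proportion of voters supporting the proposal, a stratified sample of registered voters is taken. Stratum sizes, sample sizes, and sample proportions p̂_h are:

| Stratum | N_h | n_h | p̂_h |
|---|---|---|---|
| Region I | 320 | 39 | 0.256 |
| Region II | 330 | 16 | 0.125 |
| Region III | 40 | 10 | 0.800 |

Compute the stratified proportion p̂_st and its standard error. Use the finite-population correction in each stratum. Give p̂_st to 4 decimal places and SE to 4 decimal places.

N = 690; stratum weights W_h = N_h/N.
p̂_st = Σ W_h p̂_h = (320·0.256 + 330·0.125 + 40·0.800)/690 = 0.22488
V̂(p̂_st) = Σ W_h² (1 − n_h/N_h) p̂_h(1−p̂_h)/(n_h−1):
  stratum Region I: (320/690)²·(1 − 39/320)·0.256·0.744/38 = 0.000946646
  stratum Region II: (330/690)²·(1 − 16/330)·0.125·0.875/15 = 0.00158698
  stratum Region III: (40/690)²·(1 − 10/40)·0.800·0.200/9 = 4.48085e-05
V̂(p̂_st) = 0.00257844; SE = √V̂ = 0.0507783

p̂_st ≈ 0.2249, SE ≈ 0.0508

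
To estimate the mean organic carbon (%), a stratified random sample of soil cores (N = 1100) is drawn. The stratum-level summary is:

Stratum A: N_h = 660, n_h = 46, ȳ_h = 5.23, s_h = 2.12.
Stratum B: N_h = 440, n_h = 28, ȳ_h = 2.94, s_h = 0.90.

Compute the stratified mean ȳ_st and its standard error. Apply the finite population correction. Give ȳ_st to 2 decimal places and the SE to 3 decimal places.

ȳ_st ≈ 4.31, SE ≈ 0.192

ȳ_st = Σ W_h ȳ_h = (660·5.23 + 440·2.94)/1100 = 4.31400
V̂(ȳ_st) = Σ W_h² (1 − n_h/N_h) s_h²/n_h, with W_h = N_h/N and N = 1100:
  stratum A: (660/1100)²·(1 − 46/660)·2.12²/46 = 0.0327221
  stratum B: (440/1100)²·(1 − 28/440)·0.90²/28 = 0.00433403
V̂(ȳ_st) = 0.0370561
SE(ȳ_st) = √0.0370561 = 0.1925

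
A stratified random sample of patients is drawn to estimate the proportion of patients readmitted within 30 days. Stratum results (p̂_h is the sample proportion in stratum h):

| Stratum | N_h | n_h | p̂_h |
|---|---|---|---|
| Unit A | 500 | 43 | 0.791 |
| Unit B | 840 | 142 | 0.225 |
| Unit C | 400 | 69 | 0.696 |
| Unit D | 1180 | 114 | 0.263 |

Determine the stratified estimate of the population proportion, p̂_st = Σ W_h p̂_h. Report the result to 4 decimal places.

N = 2920; stratum weights W_h = N_h/N.
p̂_st = Σ W_h p̂_h = (500·0.791 + 840·0.225 + 400·0.696 + 1180·0.263)/2920 = 0.40179

p̂_st ≈ 0.4018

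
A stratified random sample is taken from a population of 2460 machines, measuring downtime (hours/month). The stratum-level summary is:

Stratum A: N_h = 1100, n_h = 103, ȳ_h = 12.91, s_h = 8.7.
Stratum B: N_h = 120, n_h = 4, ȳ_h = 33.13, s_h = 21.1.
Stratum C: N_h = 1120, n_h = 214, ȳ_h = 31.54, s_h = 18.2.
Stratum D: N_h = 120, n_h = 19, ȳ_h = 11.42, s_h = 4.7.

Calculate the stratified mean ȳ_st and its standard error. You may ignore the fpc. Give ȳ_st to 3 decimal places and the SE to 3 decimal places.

ȳ_st ≈ 22.306, SE ≈ 0.858

ȳ_st = Σ W_h ȳ_h = (1100·12.91 + 120·33.13 + 1120·31.54 + 120·11.42)/2460 = 22.30561
V̂(ȳ_st) = Σ W_h² s_h²/n_h, with W_h = N_h/N and N = 2460:
  stratum A: (1100/2460)²·8.7²/103 = 0.146932
  stratum B: (120/2460)²·21.1²/4 = 0.264848
  stratum C: (1120/2460)²·18.2²/214 = 0.320845
  stratum D: (120/2460)²·4.7²/19 = 0.00276652
V̂(ȳ_st) = 0.735392
SE(ȳ_st) = √0.735392 = 0.85755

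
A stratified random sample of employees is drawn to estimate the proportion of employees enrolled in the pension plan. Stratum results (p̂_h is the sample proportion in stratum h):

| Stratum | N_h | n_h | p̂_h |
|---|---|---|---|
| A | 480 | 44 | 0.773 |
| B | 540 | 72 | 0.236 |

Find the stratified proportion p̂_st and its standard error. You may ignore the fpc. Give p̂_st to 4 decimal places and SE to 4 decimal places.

N = 1020; stratum weights W_h = N_h/N.
p̂_st = Σ W_h p̂_h = (480·0.773 + 540·0.236)/1020 = 0.48871
V̂(p̂_st) = Σ W_h² p̂_h(1−p̂_h)/(n_h−1):
  stratum A: (480/1020)²·0.773·0.227/43 = 0.000903689
  stratum B: (540/1020)²·0.236·0.764/71 = 0.000711761
V̂(p̂_st) = 0.00161545; SE = √V̂ = 0.0401927

p̂_st ≈ 0.4887, SE ≈ 0.0402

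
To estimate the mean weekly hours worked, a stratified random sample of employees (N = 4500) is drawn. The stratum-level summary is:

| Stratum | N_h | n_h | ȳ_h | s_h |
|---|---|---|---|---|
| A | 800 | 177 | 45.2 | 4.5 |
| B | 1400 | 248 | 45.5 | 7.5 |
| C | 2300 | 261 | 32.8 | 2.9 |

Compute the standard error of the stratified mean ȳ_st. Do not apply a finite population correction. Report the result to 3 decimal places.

V̂(ȳ_st) = Σ W_h² s_h²/n_h, with W_h = N_h/N and N = 4500:
  stratum A: (800/4500)²·4.5²/177 = 0.00361582
  stratum B: (1400/4500)²·7.5²/248 = 0.0219534
  stratum C: (2300/4500)²·2.9²/261 = 0.00841756
V̂(ȳ_st) = 0.0339868
SE(ȳ_st) = √0.0339868 = 0.184355

SE(ȳ_st) ≈ 0.184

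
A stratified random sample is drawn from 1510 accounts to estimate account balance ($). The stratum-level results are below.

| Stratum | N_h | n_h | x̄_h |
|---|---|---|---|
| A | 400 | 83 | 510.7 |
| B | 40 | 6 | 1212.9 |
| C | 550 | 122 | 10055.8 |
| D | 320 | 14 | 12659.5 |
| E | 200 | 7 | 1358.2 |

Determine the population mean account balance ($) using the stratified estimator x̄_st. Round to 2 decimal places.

x̄_st ≈ 6692.83

N = Σ N_h = 1510. Stratum weights W_h = N_h/N.
x̄_st = (400·510.7 + 40·1212.9 + 550·10055.8 + 320·12659.5 + 200·1358.2) / 1510 = 6692.8252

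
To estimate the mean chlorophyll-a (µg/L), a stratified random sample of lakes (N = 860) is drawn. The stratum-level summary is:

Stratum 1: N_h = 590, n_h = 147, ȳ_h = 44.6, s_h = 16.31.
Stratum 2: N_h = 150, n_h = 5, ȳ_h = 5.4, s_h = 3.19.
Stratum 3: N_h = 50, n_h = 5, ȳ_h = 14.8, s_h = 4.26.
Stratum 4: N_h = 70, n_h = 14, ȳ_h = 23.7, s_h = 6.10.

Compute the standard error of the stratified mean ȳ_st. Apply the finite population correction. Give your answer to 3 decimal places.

V̂(ȳ_st) = Σ W_h² (1 − n_h/N_h) s_h²/n_h, with W_h = N_h/N and N = 860:
  stratum 1: (590/860)²·(1 − 147/590)·16.31²/147 = 0.639513
  stratum 2: (150/860)²·(1 − 5/150)·3.19²/5 = 0.0598513
  stratum 3: (50/860)²·(1 − 5/50)·4.26²/5 = 0.0110417
  stratum 4: (70/860)²·(1 − 14/70)·6.10²/14 = 0.0140871
V̂(ȳ_st) = 0.724493
SE(ȳ_st) = √0.724493 = 0.851172

SE(ȳ_st) ≈ 0.851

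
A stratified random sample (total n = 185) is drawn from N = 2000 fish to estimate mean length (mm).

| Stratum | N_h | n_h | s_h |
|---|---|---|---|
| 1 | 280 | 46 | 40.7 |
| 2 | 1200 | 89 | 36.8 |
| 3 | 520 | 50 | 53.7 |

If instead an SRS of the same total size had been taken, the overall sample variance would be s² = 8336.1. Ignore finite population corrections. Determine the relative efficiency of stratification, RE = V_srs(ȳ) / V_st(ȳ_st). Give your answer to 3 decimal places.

RE ≈ 4.469

V̂(ȳ_st) = Σ W_h² s_h²/n_h, with W_h = N_h/N and N = 2000:
  stratum 1: (280/2000)²·40.7²/46 = 0.705809
  stratum 2: (1200/2000)²·36.8²/89 = 5.47782
  stratum 3: (520/2000)²·53.7²/50 = 3.89875
V_st = 10.0824
V_srs = s²/n = 8336.1/185 = 45.06
Relative efficiency = V_srs / V_st = 45.06/10.0824 = 4.4692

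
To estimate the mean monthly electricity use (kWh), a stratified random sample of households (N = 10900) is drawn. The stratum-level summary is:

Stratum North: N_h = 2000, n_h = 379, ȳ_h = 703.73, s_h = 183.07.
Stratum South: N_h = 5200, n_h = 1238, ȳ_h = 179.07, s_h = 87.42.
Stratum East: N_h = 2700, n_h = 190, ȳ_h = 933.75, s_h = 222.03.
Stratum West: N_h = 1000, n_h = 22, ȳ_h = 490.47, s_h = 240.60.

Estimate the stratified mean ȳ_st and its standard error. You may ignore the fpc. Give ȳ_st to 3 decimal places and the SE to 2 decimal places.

ȳ_st = Σ W_h ȳ_h = (2000·703.73 + 5200·179.07 + 2700·933.75 + 1000·490.47)/10900 = 490.84578
V̂(ȳ_st) = Σ W_h² s_h²/n_h, with W_h = N_h/N and N = 10900:
  stratum North: (2000/10900)²·183.07²/379 = 2.97716
  stratum South: (5200/10900)²·87.42²/1238 = 1.40493
  stratum East: (2700/10900)²·222.03²/190 = 15.92
  stratum West: (1000/10900)²·240.60²/22 = 22.147
V̂(ȳ_st) = 42.4492
SE(ȳ_st) = √42.4492 = 6.5153

ȳ_st ≈ 490.846, SE ≈ 6.52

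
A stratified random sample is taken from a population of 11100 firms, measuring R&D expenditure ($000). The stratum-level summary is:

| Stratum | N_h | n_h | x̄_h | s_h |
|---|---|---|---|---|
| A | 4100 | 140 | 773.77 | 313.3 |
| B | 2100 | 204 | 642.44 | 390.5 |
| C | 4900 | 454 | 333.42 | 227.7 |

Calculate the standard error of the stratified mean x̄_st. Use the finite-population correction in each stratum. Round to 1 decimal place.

SE(x̄_st) ≈ 11.7

V̂(x̄_st) = Σ W_h² (1 − n_h/N_h) s_h²/n_h, with W_h = N_h/N and N = 11100:
  stratum A: (4100/11100)²·(1 − 140/4100)·313.3²/140 = 92.3902
  stratum B: (2100/11100)²·(1 − 204/2100)·390.5²/204 = 24.1559
  stratum C: (4900/11100)²·(1 − 454/4900)·227.7²/454 = 20.1925
V̂(x̄_st) = 136.739
SE(x̄_st) = √136.739 = 11.6935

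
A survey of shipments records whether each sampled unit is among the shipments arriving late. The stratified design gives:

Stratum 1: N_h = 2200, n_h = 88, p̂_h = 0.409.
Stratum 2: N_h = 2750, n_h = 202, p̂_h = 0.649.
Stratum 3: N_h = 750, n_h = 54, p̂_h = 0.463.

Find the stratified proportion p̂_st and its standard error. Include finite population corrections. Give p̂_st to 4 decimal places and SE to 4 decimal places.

N = 5700; stratum weights W_h = N_h/N.
p̂_st = Σ W_h p̂_h = (2200·0.409 + 2750·0.649 + 750·0.463)/5700 = 0.53189
V̂(p̂_st) = Σ W_h² (1 − n_h/N_h) p̂_h(1−p̂_h)/(n_h−1):
  stratum 1: (2200/5700)²·(1 − 88/2200)·0.409·0.591/87 = 0.000397336
  stratum 2: (2750/5700)²·(1 − 202/2750)·0.649·0.351/201 = 0.000244421
  stratum 3: (750/5700)²·(1 − 54/750)·0.463·0.537/53 = 7.53703e-05
V̂(p̂_st) = 0.000717128; SE = √V̂ = 0.0267792

p̂_st ≈ 0.5319, SE ≈ 0.0268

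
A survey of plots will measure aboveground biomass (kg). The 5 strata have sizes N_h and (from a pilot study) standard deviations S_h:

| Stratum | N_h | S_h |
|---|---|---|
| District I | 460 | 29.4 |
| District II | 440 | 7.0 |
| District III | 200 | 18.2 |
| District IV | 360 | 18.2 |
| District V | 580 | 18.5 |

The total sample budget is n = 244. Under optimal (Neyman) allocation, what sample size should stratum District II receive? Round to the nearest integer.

Neyman allocation: n_h = n · N_h S_h / Σ N_i S_i, with n = 244.
  stratum District I: N_h·S_h = 460·29.4 = 13524.00
  stratum District II: N_h·S_h = 440·7.0 = 3080.00
  stratum District III: N_h·S_h = 200·18.2 = 3640.00
  stratum District IV: N_h·S_h = 360·18.2 = 6552.00
  stratum District V: N_h·S_h = 580·18.5 = 10730.00
Σ N_h S_h = 37526.00
n for stratum District II = 244·3080.00/37526.00 = 20.027 → 20

20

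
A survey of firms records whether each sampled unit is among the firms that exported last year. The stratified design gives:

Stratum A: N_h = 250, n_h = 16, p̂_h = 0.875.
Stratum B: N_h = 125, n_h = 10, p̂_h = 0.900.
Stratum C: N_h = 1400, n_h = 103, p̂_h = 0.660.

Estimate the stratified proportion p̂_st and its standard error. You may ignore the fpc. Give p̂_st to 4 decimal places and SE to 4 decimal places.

N = 1775; stratum weights W_h = N_h/N.
p̂_st = Σ W_h p̂_h = (250·0.875 + 125·0.900 + 1400·0.660)/1775 = 0.70718
V̂(p̂_st) = Σ W_h² p̂_h(1−p̂_h)/(n_h−1):
  stratum A: (250/1775)²·0.875·0.125/15 = 0.000144647
  stratum B: (125/1775)²·0.900·0.100/9 = 4.95933e-05
  stratum C: (1400/1775)²·0.660·0.340/102 = 0.00136862
V̂(p̂_st) = 0.00156286; SE = √V̂ = 0.039533

p̂_st ≈ 0.7072, SE ≈ 0.0395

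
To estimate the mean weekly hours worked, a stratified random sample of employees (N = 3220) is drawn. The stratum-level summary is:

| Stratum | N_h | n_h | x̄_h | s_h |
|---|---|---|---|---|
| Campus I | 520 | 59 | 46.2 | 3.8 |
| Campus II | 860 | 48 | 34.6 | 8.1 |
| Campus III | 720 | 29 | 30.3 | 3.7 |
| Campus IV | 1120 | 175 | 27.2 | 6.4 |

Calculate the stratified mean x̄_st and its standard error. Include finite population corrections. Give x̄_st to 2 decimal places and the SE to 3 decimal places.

x̄_st = Σ W_h x̄_h = (520·46.2 + 860·34.6 + 720·30.3 + 1120·27.2)/3220 = 32.93789
V̂(x̄_st) = Σ W_h² (1 − n_h/N_h) s_h²/n_h, with W_h = N_h/N and N = 3220:
  stratum Campus I: (520/3220)²·(1 − 59/520)·3.8²/59 = 0.00565858
  stratum Campus II: (860/3220)²·(1 − 48/860)·8.1²/48 = 0.0920601
  stratum Campus III: (720/3220)²·(1 − 29/720)·3.7²/29 = 0.0226519
  stratum Campus IV: (1120/3220)²·(1 − 175/1120)·6.4²/175 = 0.0238924
V̂(x̄_st) = 0.144263
SE(x̄_st) = √0.144263 = 0.37982

x̄_st ≈ 32.94, SE ≈ 0.380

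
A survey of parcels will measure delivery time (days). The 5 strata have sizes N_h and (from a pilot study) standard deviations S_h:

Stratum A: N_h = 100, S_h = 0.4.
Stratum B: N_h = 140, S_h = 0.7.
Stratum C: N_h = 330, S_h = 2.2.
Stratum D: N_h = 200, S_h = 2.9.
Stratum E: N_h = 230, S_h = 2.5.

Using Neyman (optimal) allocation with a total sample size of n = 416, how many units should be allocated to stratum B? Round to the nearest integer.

Neyman allocation: n_h = n · N_h S_h / Σ N_i S_i, with n = 416.
  stratum A: N_h·S_h = 100·0.4 = 40.00
  stratum B: N_h·S_h = 140·0.7 = 98.00
  stratum C: N_h·S_h = 330·2.2 = 726.00
  stratum D: N_h·S_h = 200·2.9 = 580.00
  stratum E: N_h·S_h = 230·2.5 = 575.00
Σ N_h S_h = 2019.00
n for stratum B = 416·98.00/2019.00 = 20.192 → 20

20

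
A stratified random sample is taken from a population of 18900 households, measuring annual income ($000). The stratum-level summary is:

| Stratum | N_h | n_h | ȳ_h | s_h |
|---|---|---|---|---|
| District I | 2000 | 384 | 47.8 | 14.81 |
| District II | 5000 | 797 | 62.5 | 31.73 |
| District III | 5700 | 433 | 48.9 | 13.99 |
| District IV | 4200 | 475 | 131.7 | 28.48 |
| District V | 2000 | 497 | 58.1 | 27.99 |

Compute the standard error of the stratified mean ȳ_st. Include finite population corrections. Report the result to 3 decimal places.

V̂(ȳ_st) = Σ W_h² (1 − n_h/N_h) s_h²/n_h, with W_h = N_h/N and N = 18900:
  stratum District I: (2000/18900)²·(1 − 384/2000)·14.81²/384 = 0.00516805
  stratum District II: (5000/18900)²·(1 − 797/5000)·31.73²/797 = 0.0743169
  stratum District III: (5700/18900)²·(1 − 433/5700)·13.99²/433 = 0.0379894
  stratum District IV: (4200/18900)²·(1 − 475/4200)·28.48²/475 = 0.0747891
  stratum District V: (2000/18900)²·(1 − 497/2000)·27.99²/497 = 0.0132652
V̂(ȳ_st) = 0.205529
SE(ȳ_st) = √0.205529 = 0.453353

SE(ȳ_st) ≈ 0.453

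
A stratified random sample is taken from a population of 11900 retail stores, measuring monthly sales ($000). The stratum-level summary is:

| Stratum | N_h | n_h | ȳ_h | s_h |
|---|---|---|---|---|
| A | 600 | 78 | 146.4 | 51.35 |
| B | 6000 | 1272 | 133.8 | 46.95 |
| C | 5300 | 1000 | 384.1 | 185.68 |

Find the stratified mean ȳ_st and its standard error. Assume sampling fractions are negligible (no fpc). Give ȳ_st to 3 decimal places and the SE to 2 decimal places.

ȳ_st = Σ W_h ȳ_h = (600·146.4 + 6000·133.8 + 5300·384.1)/11900 = 245.91345
V̂(ȳ_st) = Σ W_h² s_h²/n_h, with W_h = N_h/N and N = 11900:
  stratum A: (600/11900)²·51.35²/78 = 0.0859399
  stratum B: (6000/11900)²·46.95²/1272 = 0.440547
  stratum C: (5300/11900)²·185.68²/1000 = 6.83893
V̂(ȳ_st) = 7.36542
SE(ȳ_st) = √7.36542 = 2.71393

ȳ_st ≈ 245.913, SE ≈ 2.71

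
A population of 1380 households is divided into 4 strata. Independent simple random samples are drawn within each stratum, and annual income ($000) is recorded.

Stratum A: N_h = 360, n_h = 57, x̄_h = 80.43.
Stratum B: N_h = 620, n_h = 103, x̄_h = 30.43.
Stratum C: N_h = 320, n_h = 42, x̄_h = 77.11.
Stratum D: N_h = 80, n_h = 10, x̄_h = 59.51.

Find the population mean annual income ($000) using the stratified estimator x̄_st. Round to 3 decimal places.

N = Σ N_h = 1380. Stratum weights W_h = N_h/N.
x̄_st = (360·80.43 + 620·30.43 + 320·77.11 + 80·59.51) / 1380 = 55.98362

x̄_st ≈ 55.984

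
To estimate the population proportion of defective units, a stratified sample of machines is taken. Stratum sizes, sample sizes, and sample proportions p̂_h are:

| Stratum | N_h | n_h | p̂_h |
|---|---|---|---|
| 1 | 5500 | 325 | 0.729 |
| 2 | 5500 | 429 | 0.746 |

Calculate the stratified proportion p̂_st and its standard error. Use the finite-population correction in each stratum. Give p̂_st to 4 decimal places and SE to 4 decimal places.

N = 11000; stratum weights W_h = N_h/N.
p̂_st = Σ W_h p̂_h = (5500·0.729 + 5500·0.746)/11000 = 0.73750
V̂(p̂_st) = Σ W_h² (1 − n_h/N_h) p̂_h(1−p̂_h)/(n_h−1):
  stratum 1: (5500/11000)²·(1 − 325/5500)·0.729·0.271/324 = 0.00014343
  stratum 2: (5500/11000)²·(1 − 429/5500)·0.746·0.254/428 = 0.000102047
V̂(p̂_st) = 0.000245477; SE = √V̂ = 0.0156677

p̂_st ≈ 0.7375, SE ≈ 0.0157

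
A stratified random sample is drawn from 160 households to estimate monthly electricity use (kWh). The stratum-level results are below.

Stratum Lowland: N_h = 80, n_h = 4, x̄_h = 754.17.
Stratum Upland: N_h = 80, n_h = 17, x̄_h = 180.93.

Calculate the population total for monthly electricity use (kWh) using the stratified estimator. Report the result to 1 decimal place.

τ̂_st = Σ N_h x̄_h = 80·754.17 + 80·180.93 = 74808.0

τ̂_st ≈ 74808.0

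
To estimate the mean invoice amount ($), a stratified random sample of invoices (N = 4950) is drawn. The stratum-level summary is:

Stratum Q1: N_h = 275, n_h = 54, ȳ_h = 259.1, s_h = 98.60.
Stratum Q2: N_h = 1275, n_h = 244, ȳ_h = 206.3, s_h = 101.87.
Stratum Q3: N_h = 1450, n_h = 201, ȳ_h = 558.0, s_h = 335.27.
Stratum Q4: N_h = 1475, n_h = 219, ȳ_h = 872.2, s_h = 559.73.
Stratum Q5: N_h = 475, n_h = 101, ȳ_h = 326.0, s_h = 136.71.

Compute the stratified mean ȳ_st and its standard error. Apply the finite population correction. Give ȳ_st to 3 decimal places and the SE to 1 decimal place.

ȳ_st ≈ 522.168, SE ≈ 12.4

ȳ_st = Σ W_h ȳ_h = (275·259.1 + 1275·206.3 + 1450·558.0 + 1475·872.2 + 475·326.0)/4950 = 522.16768
V̂(ȳ_st) = Σ W_h² (1 − n_h/N_h) s_h²/n_h, with W_h = N_h/N and N = 4950:
  stratum Q1: (275/4950)²·(1 − 54/275)·98.60²/54 = 0.446555
  stratum Q2: (1275/4950)²·(1 − 244/1275)·101.87²/244 = 2.28171
  stratum Q3: (1450/4950)²·(1 − 201/1450)·335.27²/201 = 41.3346
  stratum Q4: (1475/4950)²·(1 − 219/1475)·559.73²/219 = 108.164
  stratum Q5: (475/4950)²·(1 − 101/475)·136.71²/101 = 1.34163
V̂(ȳ_st) = 153.569
SE(ȳ_st) = √153.569 = 12.3923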